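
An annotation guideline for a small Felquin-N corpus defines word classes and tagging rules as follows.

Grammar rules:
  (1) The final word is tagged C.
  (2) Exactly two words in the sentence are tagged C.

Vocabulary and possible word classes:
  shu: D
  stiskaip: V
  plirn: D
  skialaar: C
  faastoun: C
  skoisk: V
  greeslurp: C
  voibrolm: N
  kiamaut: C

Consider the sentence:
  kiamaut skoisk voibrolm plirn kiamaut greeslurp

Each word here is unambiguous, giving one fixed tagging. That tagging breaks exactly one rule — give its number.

Fixed tagging: C V N D C C.
Checking each rule: R1 ok, R2 fails.
Only rule 2 fails.

2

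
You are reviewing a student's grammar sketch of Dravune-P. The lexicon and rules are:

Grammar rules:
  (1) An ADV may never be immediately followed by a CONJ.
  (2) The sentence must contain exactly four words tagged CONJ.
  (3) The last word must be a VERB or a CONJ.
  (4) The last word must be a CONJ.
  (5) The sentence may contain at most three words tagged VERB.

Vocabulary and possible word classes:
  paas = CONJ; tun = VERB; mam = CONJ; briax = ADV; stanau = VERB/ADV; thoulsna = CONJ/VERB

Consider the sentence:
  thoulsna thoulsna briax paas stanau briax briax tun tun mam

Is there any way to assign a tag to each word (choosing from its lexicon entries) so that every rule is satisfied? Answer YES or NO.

Candidates per position — 1:thoulsna {CONJ,VERB}; 2:thoulsna {CONJ,VERB}; 3:briax {ADV}; 4:paas {CONJ}; 5:stanau {VERB,ADV}; 6:briax {ADV}; 7:briax {ADV}; 8:tun {VERB}; 9:tun {VERB}; 10:mam {CONJ}.
Rule 1 cannot be satisfied by any choice of tags from the lexicon.
So there is no consistent tagging.

NO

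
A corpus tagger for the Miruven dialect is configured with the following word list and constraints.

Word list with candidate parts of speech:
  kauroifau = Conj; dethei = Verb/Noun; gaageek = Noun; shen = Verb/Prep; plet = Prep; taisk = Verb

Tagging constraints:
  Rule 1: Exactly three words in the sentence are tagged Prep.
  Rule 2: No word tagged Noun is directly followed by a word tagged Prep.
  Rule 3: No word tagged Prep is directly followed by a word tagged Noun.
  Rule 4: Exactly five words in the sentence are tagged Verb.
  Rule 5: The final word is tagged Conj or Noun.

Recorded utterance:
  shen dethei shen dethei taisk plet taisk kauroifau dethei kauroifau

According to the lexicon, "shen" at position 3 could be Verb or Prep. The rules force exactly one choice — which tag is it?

Prep

Candidates per position — 1:shen {Verb,Prep}; 2:dethei {Verb,Noun}; 3:shen {Verb,Prep}; 4:dethei {Verb,Noun}; 5:taisk {Verb}; 6:plet {Prep}; 7:taisk {Verb}; 8:kauroifau {Conj}; 9:dethei {Verb,Noun}; 10:kauroifau {Conj}.
Word 1 cannot be Verb — rule 1 would then fail for every completion. It is Prep.
Word 2 cannot be Noun — rule 3 would then fail for every completion. It is Verb.
Word 3 cannot be Verb — rule 1 would then fail for every completion. It is Prep.
Word 4 cannot be Noun — rule 3 would then fail for every completion. It is Verb.
Word 9 cannot be Noun — rule 4 would then fail for every completion. It is Verb.
The unique satisfying tagging is: Prep Verb Prep Verb Verb Prep Verb Conj Verb Conj.
Verifying each rule — rule 1 ✓; rule 2 ✓; rule 3 ✓; rule 4 ✓; rule 5 ✓.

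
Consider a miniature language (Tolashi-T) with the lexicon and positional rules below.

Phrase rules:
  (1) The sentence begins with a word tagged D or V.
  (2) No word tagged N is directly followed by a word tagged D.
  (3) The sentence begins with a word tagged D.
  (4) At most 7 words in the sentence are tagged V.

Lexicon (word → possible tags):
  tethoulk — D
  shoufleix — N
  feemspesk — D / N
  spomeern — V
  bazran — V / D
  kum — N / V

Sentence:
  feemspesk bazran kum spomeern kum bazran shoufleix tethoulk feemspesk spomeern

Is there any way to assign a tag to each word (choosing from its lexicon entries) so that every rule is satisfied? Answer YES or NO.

NO

Candidates per position — 1:feemspesk {D,N}; 2:bazran {V,D}; 3:kum {N,V}; 4:spomeern {V}; 5:kum {N,V}; 6:bazran {V,D}; 7:shoufleix {N}; 8:tethoulk {D}; 9:feemspesk {D,N}; 10:spomeern {V}.
Rule 2 cannot be satisfied by any choice of tags from the lexicon.
So there is no consistent tagging.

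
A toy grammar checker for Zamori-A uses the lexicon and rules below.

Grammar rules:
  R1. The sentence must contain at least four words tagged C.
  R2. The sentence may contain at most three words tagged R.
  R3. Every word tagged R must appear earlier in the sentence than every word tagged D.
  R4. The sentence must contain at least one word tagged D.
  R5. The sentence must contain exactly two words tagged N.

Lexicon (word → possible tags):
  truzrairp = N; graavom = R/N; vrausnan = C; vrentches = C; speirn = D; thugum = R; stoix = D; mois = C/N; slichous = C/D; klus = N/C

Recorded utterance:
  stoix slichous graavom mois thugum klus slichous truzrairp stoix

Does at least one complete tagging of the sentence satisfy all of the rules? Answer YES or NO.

NO

Candidates per position — 1:stoix {D}; 2:slichous {C,D}; 3:graavom {R,N}; 4:mois {C,N}; 5:thugum {R}; 6:klus {N,C}; 7:slichous {C,D}; 8:truzrairp {N}; 9:stoix {D}.
Rule 3 cannot be satisfied by any choice of tags from the lexicon.
So there is no consistent tagging.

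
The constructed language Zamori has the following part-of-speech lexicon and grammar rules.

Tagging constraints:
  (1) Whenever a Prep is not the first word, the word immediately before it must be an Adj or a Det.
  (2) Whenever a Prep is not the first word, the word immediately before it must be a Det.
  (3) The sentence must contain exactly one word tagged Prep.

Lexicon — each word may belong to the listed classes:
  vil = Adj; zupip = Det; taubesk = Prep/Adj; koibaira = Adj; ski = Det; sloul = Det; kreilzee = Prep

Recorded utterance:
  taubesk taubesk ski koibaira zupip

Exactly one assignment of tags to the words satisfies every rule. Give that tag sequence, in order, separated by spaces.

Candidates per position — 1:taubesk {Prep,Adj}; 2:taubesk {Prep,Adj}; 3:ski {Det}; 4:koibaira {Adj}; 5:zupip {Det}.
If word 2 were Prep, no tagging could satisfy rule 2; so word 2 is Adj.
If word 1 were Adj, no tagging could satisfy rule 3; so word 1 is Prep.
The unique satisfying tagging is: Prep Adj Det Adj Det.
Check: rule 1 ok; rule 2 ok; rule 3 ok.

Prep Adj Det Adj Det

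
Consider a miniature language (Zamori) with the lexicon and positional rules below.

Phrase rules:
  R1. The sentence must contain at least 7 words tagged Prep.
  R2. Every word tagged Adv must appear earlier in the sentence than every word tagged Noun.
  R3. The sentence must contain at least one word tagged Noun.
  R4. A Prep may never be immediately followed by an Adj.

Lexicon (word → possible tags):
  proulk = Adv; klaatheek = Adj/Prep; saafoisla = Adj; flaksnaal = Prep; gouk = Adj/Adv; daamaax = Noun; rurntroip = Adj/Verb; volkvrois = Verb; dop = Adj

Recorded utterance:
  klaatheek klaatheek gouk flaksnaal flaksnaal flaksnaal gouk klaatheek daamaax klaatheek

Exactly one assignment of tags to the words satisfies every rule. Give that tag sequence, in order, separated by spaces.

Prep Prep Adv Prep Prep Prep Adv Prep Noun Prep

Candidates per position — 1:klaatheek {Adj,Prep}; 2:klaatheek {Adj,Prep}; 3:gouk {Adj,Adv}; 4:flaksnaal {Prep}; 5:flaksnaal {Prep}; 6:flaksnaal {Prep}; 7:gouk {Adj,Adv}; 8:klaatheek {Adj,Prep}; 9:daamaax {Noun}; 10:klaatheek {Adj,Prep}.
At position 1, choosing Adj makes rule 1 impossible to satisfy; hence Prep.
At position 2, choosing Adj makes rule 1 impossible to satisfy; hence Prep.
At position 3, choosing Adj makes rule 4 impossible to satisfy; hence Adv.
At position 7, choosing Adj makes rule 4 impossible to satisfy; hence Adv.
At position 8, choosing Adj makes rule 1 impossible to satisfy; hence Prep.
At position 10, choosing Adj makes rule 1 impossible to satisfy; hence Prep.
So the tagging must be: Prep Prep Adv Prep Prep Prep Adv Prep Noun Prep.
Rule-by-rule: rule 1 satisfied; rule 2 satisfied; rule 3 satisfied; rule 4 satisfied.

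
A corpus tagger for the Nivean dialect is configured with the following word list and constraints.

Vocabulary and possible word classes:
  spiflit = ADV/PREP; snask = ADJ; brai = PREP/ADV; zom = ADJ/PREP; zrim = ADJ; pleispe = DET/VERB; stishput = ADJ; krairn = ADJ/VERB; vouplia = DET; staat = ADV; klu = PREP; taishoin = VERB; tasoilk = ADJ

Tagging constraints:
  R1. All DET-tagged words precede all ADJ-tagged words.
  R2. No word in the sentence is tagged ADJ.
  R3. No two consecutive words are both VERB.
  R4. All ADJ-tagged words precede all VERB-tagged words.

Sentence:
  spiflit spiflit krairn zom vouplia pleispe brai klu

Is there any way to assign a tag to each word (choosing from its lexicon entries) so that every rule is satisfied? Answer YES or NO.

YES

Candidates per position — 1:spiflit {ADV,PREP}; 2:spiflit {ADV,PREP}; 3:krairn {ADJ,VERB}; 4:zom {ADJ,PREP}; 5:vouplia {DET}; 6:pleispe {DET,VERB}; 7:brai {PREP,ADV}; 8:klu {PREP}.
One satisfying assignment: PREP PREP VERB PREP DET DET ADV PREP.
Verifying each rule — rule 1 ✓; rule 2 ✓; rule 3 ✓; rule 4 ✓.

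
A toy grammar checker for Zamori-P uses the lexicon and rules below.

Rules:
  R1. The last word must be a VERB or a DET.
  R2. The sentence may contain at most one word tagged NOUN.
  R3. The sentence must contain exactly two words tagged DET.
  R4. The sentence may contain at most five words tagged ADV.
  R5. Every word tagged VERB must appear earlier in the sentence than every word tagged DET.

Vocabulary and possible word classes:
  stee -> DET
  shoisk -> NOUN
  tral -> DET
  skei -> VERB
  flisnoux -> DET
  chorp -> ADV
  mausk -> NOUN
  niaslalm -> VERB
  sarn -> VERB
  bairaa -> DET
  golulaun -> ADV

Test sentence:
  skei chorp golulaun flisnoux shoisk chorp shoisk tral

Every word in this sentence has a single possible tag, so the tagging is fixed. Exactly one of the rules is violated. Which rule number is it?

Fixed tagging: VERB ADV ADV DET NOUN ADV NOUN DET.
Applying the rules: R1 holds, R2 violated, R3 holds, R4 holds, R5 holds.
Only rule 2 fails.

2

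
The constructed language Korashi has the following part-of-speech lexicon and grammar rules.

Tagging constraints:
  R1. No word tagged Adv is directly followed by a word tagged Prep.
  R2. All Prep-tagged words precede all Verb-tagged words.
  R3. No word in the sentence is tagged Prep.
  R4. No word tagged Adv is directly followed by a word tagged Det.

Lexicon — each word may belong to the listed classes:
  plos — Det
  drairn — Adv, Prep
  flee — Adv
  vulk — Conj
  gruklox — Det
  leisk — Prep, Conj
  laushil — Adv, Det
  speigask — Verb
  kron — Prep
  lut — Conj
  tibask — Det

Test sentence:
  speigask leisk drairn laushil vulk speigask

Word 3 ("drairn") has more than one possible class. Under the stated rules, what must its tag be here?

Candidates per position — 1:speigask {Verb}; 2:leisk {Prep,Conj}; 3:drairn {Adv,Prep}; 4:laushil {Adv,Det}; 5:vulk {Conj}; 6:speigask {Verb}.
If word 2 were Prep, no tagging could satisfy rule 2; so word 2 is Conj.
If word 3 were Prep, no tagging could satisfy rule 2; so word 3 is Adv.
If word 4 were Det, no tagging could satisfy rule 4; so word 4 is Adv.
The unique satisfying tagging is: Verb Conj Adv Adv Conj Verb.
Check: rule 1 ✓; rule 2 ✓; rule 3 ✓; rule 4 ✓.

Adv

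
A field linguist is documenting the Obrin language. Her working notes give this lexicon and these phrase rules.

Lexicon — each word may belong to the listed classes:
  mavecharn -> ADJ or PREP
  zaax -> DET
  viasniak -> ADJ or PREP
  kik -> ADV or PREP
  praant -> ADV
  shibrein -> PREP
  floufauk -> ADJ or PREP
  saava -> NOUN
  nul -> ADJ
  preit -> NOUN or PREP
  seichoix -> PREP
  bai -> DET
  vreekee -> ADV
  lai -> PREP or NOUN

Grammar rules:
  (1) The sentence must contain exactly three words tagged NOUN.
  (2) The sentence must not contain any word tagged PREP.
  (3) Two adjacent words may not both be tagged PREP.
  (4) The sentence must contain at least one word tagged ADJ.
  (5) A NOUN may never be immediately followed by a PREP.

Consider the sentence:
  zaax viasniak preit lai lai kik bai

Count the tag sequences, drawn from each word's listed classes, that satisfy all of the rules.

Candidates per position — 1:zaax {DET}; 2:viasniak {ADJ,PREP}; 3:preit {NOUN,PREP}; 4:lai {PREP,NOUN}; 5:lai {PREP,NOUN}; 6:kik {ADV,PREP}; 7:bai {DET}.
There are 32 candidate sequences in total.
The sequences that satisfy every rule: DET ADJ NOUN NOUN NOUN ADV DET.
Count = 1.

1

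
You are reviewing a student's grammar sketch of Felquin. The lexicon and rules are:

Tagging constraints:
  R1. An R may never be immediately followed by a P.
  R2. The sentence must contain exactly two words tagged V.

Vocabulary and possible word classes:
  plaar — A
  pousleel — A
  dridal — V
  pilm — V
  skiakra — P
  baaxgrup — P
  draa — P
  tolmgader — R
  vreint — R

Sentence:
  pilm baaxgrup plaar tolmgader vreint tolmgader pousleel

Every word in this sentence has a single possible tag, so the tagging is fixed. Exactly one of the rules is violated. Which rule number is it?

2

Fixed tagging: V P A R R R A.
Checking each rule: R1 pass, R2 fail.
Only rule 2 fails.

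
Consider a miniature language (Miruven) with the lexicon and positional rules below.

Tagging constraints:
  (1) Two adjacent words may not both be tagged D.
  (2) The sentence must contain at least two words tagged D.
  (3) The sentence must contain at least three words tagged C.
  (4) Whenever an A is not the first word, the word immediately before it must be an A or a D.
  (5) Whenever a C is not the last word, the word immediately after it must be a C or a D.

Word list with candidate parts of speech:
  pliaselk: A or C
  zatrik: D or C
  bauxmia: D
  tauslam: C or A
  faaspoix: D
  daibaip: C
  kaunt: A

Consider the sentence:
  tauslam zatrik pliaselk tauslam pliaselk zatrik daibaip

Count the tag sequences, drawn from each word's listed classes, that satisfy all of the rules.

5

Candidates per position — 1:tauslam {C,A}; 2:zatrik {D,C}; 3:pliaselk {A,C}; 4:tauslam {C,A}; 5:pliaselk {A,C}; 6:zatrik {D,C}; 7:daibaip {C}.
There are 64 candidate sequences in total.
The sequences that satisfy every rule: C D A C C D C; C D A A C D C; C D C C C D C; A D A C C D C; A D C C C D C.
Count = 5.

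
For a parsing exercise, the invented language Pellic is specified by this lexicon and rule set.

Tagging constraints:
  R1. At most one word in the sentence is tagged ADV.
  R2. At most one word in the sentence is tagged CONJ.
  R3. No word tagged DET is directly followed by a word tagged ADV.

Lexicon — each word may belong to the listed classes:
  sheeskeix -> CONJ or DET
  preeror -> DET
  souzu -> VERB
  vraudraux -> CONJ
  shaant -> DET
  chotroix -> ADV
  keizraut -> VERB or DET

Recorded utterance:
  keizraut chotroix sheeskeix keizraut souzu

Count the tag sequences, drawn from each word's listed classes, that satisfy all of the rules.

4

Candidates per position — 1:keizraut {VERB,DET}; 2:chotroix {ADV}; 3:sheeskeix {CONJ,DET}; 4:keizraut {VERB,DET}; 5:souzu {VERB}.
There are 8 candidate sequences in total.
The sequences that satisfy every rule: VERB ADV CONJ VERB VERB; VERB ADV CONJ DET VERB; VERB ADV DET VERB VERB; VERB ADV DET DET VERB.
Count = 4.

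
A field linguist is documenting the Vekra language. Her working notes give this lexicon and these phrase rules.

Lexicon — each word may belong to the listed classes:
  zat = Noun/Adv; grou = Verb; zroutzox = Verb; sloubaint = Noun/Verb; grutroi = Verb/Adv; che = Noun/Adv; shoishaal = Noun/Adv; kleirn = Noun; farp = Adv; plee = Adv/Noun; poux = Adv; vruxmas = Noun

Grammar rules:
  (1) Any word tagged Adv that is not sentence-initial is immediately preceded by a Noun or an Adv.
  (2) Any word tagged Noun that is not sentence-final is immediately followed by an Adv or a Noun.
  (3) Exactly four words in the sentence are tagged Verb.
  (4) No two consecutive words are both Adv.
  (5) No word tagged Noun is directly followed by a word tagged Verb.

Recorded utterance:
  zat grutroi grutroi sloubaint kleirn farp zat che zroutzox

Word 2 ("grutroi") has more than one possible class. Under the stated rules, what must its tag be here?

Candidates per position — 1:zat {Noun,Adv}; 2:grutroi {Verb,Adv}; 3:grutroi {Verb,Adv}; 4:sloubaint {Noun,Verb}; 5:kleirn {Noun}; 6:farp {Adv}; 7:zat {Noun,Adv}; 8:che {Noun,Adv}; 9:zroutzox {Verb}.
Position 2: Adv is ruled out by rule 3; that leaves Verb.
Position 3: Adv is ruled out by rule 1; that leaves Verb.
Position 4: Noun is ruled out by rule 3; that leaves Verb.
Position 7: Adv is ruled out by rule 4; that leaves Noun.
Position 8: Noun is ruled out by rule 2; that leaves Adv.
Position 1: Noun is ruled out by rule 2; that leaves Adv.
The only consistent sequence is: Adv Verb Verb Verb Noun Adv Noun Adv Verb.
Checking: rule 1 holds; rule 2 holds; rule 3 holds; rule 4 holds; rule 5 holds.

Verb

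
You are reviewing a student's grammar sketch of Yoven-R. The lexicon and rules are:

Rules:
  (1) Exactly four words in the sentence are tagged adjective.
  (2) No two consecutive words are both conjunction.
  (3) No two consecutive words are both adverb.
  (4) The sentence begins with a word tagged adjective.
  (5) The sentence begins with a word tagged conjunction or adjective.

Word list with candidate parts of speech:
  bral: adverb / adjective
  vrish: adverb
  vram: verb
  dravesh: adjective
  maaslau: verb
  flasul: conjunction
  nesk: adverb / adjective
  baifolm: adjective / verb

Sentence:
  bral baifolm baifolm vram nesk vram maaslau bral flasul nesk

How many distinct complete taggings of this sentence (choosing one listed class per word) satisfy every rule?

10

Candidates per position — 1:bral {adverb,adjective}; 2:baifolm {adjective,verb}; 3:baifolm {adjective,verb}; 4:vram {verb}; 5:nesk {adverb,adjective}; 6:vram {verb}; 7:maaslau {verb}; 8:bral {adverb,adjective}; 9:flasul {conjunction}; 10:nesk {adverb,adjective}.
There are 64 candidate sequences in total.
Checking each against the rules leaves 10 sequences.
Count = 10.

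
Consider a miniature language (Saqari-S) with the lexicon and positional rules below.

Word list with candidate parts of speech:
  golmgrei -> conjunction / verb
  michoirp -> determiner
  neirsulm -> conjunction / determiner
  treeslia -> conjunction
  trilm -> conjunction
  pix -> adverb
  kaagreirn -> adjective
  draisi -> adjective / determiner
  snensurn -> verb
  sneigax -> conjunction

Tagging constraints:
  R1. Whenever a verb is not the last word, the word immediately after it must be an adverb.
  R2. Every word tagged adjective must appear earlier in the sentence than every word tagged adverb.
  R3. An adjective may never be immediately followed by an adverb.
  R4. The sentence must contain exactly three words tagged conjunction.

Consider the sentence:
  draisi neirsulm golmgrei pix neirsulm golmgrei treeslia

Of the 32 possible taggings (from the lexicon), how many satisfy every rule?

Candidates per position — 1:draisi {adjective,determiner}; 2:neirsulm {conjunction,determiner}; 3:golmgrei {conjunction,verb}; 4:pix {adverb}; 5:neirsulm {conjunction,determiner}; 6:golmgrei {conjunction,verb}; 7:treeslia {conjunction}.
There are 32 candidate sequences in total.
Checking each against the rules leaves 6 sequences.
Count = 6.

6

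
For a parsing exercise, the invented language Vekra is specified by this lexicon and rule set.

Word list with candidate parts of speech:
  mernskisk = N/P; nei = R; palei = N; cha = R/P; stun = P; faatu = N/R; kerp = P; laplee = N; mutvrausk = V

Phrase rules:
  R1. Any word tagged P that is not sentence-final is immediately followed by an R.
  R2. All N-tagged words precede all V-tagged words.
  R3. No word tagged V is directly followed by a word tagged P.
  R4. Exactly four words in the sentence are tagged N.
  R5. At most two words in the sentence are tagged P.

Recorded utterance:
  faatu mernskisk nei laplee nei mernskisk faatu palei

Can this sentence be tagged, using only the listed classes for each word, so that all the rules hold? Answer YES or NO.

YES

Candidates per position — 1:faatu {N,R}; 2:mernskisk {N,P}; 3:nei {R}; 4:laplee {N}; 5:nei {R}; 6:mernskisk {N,P}; 7:faatu {N,R}; 8:palei {N}.
One satisfying assignment: N N R N R P R N.
Check: rule 1 satisfied; rule 2 satisfied; rule 3 satisfied; rule 4 satisfied; rule 5 satisfied.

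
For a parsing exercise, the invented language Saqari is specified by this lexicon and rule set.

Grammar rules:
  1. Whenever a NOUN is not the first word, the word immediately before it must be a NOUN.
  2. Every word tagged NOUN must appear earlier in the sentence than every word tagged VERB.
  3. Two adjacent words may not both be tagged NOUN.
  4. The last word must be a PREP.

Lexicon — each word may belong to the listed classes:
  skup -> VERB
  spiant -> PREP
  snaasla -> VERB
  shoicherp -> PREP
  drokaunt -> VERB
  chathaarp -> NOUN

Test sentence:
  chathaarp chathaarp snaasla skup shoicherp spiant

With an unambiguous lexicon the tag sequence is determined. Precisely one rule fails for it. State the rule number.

Fixed tagging: NOUN NOUN VERB VERB PREP PREP.
Checking each rule: R1 ✓, R2 ✓, R3 ✗, R4 ✓.
Only rule 3 fails.

3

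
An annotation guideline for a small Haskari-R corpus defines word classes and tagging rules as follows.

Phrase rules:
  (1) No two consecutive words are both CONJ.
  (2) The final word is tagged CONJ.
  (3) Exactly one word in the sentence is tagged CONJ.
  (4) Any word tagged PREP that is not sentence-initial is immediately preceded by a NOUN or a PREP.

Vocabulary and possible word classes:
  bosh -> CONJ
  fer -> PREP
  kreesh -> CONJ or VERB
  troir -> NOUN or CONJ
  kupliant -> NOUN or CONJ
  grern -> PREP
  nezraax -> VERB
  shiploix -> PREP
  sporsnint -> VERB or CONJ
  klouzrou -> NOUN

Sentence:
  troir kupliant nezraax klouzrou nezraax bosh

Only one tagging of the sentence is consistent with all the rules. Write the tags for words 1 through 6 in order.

Candidates per position — 1:troir {NOUN,CONJ}; 2:kupliant {NOUN,CONJ}; 3:nezraax {VERB}; 4:klouzrou {NOUN}; 5:nezraax {VERB}; 6:bosh {CONJ}.
Position 1: tagging it CONJ would leave rule 3 unsatisfiable, so it must be NOUN.
Position 2: tagging it CONJ would leave rule 3 unsatisfiable, so it must be NOUN.
The unique satisfying tagging is: NOUN NOUN VERB NOUN VERB CONJ.
Check: rule 1 satisfied; rule 2 satisfied; rule 3 satisfied; rule 4 satisfied.

NOUN NOUN VERB NOUN VERB CONJ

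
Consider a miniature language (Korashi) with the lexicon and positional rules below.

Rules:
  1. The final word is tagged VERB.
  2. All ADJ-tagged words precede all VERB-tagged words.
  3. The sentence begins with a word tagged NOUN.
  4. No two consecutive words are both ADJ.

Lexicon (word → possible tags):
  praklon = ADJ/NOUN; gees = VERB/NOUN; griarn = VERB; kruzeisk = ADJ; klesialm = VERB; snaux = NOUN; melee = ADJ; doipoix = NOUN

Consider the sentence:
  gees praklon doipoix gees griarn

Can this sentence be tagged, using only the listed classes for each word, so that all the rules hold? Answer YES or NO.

Candidates per position — 1:gees {VERB,NOUN}; 2:praklon {ADJ,NOUN}; 3:doipoix {NOUN}; 4:gees {VERB,NOUN}; 5:griarn {VERB}.
One satisfying assignment: NOUN ADJ NOUN NOUN VERB.
Check: rule 1 ✓; rule 2 ✓; rule 3 ✓; rule 4 ✓.

YES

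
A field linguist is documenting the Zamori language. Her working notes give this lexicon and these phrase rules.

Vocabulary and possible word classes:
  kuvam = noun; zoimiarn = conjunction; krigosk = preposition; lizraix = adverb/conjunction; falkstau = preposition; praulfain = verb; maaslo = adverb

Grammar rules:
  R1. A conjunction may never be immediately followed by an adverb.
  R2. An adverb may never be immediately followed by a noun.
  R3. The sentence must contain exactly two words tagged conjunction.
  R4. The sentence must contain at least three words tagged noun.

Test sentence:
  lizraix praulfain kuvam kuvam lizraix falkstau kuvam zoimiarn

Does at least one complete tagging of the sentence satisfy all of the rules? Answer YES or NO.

Candidates per position — 1:lizraix {adverb,conjunction}; 2:praulfain {verb}; 3:kuvam {noun}; 4:kuvam {noun}; 5:lizraix {adverb,conjunction}; 6:falkstau {preposition}; 7:kuvam {noun}; 8:zoimiarn {conjunction}.
One satisfying assignment: adverb verb noun noun conjunction preposition noun conjunction.
Verifying each rule — rule 1 holds; rule 2 holds; rule 3 holds; rule 4 holds.

YES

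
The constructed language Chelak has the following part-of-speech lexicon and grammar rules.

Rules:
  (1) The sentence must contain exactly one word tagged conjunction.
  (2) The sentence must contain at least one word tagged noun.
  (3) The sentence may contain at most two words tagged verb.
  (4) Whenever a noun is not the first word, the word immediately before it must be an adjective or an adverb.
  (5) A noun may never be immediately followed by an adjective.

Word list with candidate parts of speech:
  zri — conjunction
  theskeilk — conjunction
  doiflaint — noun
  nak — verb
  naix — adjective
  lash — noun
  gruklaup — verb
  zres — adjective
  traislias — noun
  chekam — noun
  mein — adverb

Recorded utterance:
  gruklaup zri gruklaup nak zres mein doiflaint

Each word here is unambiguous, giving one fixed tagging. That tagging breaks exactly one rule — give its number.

Fixed tagging: verb conjunction verb verb adjective adverb noun.
Rule check: R1 holds, R2 holds, R3 violated, R4 holds, R5 holds.
Only rule 3 fails.

3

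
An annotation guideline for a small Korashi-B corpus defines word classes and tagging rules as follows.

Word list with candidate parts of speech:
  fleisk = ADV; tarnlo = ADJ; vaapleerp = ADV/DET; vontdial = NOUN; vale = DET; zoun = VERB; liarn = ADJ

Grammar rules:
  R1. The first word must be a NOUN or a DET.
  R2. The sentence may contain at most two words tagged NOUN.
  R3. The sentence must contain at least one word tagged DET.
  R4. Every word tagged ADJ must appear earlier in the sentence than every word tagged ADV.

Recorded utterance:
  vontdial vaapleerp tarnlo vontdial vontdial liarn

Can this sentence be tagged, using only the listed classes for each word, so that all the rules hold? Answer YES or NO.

Candidates per position — 1:vontdial {NOUN}; 2:vaapleerp {ADV,DET}; 3:tarnlo {ADJ}; 4:vontdial {NOUN}; 5:vontdial {NOUN}; 6:liarn {ADJ}.
Rule 2 cannot be satisfied by any choice of tags from the lexicon.
So there is no consistent tagging.

NO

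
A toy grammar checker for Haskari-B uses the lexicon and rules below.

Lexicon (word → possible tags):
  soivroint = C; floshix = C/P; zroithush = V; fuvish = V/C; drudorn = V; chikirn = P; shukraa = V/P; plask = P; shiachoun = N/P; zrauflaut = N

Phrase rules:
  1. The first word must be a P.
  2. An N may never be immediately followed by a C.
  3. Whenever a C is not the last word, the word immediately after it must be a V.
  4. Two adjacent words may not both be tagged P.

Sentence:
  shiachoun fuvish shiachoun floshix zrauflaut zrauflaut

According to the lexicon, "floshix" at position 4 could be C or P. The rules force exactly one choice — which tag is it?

P

Candidates per position — 1:shiachoun {N,P}; 2:fuvish {V,C}; 3:shiachoun {N,P}; 4:floshix {C,P}; 5:zrauflaut {N}; 6:zrauflaut {N}.
If word 1 were N, no tagging could satisfy rule 1; so word 1 is P.
If word 2 were C, no tagging could satisfy rule 3; so word 2 is V.
If word 4 were C, no tagging could satisfy rule 3; so word 4 is P.
If word 3 were P, no tagging could satisfy rule 4; so word 3 is N.
The only consistent sequence is: P V N P N N.
Check: rule 1 satisfied; rule 2 satisfied; rule 3 satisfied; rule 4 satisfied.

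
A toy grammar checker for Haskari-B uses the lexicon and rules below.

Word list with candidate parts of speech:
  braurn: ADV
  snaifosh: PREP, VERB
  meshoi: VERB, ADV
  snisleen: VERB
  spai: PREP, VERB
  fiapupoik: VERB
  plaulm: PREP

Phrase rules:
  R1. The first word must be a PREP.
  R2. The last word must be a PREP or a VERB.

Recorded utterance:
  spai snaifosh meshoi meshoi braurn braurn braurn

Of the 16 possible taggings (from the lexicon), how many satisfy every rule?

0

Candidates per position — 1:spai {PREP,VERB}; 2:snaifosh {PREP,VERB}; 3:meshoi {VERB,ADV}; 4:meshoi {VERB,ADV}; 5:braurn {ADV}; 6:braurn {ADV}; 7:braurn {ADV}.
There are 16 candidate sequences in total.
Rule 2 cannot be satisfied by any choice of tags from the lexicon.
So there is no consistent tagging.
Count = 0.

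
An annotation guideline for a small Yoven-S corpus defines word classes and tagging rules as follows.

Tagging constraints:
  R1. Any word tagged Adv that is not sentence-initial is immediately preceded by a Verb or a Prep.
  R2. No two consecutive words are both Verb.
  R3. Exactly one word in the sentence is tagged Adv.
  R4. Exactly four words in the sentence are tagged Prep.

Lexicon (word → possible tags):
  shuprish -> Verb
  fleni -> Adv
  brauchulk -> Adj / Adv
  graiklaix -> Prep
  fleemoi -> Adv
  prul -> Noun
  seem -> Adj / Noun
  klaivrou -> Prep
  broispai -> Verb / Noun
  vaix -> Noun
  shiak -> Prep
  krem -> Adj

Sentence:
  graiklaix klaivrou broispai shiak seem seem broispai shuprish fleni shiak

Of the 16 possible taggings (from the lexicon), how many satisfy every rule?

8

Candidates per position — 1:graiklaix {Prep}; 2:klaivrou {Prep}; 3:broispai {Verb,Noun}; 4:shiak {Prep}; 5:seem {Adj,Noun}; 6:seem {Adj,Noun}; 7:broispai {Verb,Noun}; 8:shuprish {Verb}; 9:fleni {Adv}; 10:shiak {Prep}.
There are 16 candidate sequences in total.
Checking each against the rules leaves 8 sequences.
Count = 8.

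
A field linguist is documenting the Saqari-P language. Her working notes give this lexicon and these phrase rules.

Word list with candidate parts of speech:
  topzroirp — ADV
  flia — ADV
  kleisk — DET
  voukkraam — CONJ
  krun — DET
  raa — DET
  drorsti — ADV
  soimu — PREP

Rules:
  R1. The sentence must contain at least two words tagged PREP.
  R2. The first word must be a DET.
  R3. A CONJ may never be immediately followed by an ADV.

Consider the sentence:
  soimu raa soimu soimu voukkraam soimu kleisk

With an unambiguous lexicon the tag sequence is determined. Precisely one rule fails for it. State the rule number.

2

Fixed tagging: PREP DET PREP PREP CONJ PREP DET.
Checking each rule: R1 ✓, R2 ✗, R3 ✓.
Only rule 2 fails.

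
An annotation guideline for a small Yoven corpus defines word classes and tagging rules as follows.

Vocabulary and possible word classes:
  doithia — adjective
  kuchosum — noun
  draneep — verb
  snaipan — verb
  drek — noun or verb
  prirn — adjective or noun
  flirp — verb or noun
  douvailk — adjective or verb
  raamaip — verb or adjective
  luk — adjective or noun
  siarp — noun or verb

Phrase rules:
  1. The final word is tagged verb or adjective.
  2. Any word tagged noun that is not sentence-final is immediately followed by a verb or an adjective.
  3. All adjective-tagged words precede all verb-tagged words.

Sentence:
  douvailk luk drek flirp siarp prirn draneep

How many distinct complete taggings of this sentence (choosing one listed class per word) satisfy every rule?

Candidates per position — 1:douvailk {adjective,verb}; 2:luk {adjective,noun}; 3:drek {noun,verb}; 4:flirp {verb,noun}; 5:siarp {noun,verb}; 6:prirn {adjective,noun}; 7:draneep {verb}.
There are 64 candidate sequences in total.
Checking each against the rules leaves 7 sequences.
Count = 7.

7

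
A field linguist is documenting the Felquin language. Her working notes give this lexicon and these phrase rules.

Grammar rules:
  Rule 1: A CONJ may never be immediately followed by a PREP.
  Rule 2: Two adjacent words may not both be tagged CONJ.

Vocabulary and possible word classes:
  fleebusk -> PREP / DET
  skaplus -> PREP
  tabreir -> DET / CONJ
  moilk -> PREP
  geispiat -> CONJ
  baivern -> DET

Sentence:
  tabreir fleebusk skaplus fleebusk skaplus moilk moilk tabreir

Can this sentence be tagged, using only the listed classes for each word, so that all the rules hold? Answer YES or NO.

Candidates per position — 1:tabreir {DET,CONJ}; 2:fleebusk {PREP,DET}; 3:skaplus {PREP}; 4:fleebusk {PREP,DET}; 5:skaplus {PREP}; 6:moilk {PREP}; 7:moilk {PREP}; 8:tabreir {DET,CONJ}.
One satisfying assignment: DET PREP PREP PREP PREP PREP PREP DET.
Checking: rule 1 ✓; rule 2 ✓.

YES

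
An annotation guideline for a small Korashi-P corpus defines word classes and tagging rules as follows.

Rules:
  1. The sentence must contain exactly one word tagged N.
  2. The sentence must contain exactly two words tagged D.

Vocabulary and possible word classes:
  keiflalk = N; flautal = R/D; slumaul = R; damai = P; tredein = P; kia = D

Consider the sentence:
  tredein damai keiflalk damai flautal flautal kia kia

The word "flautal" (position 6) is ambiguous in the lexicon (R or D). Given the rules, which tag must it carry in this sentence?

R

Candidates per position — 1:tredein {P}; 2:damai {P}; 3:keiflalk {N}; 4:damai {P}; 5:flautal {R,D}; 6:flautal {R,D}; 7:kia {D}; 8:kia {D}.
If word 5 were D, no tagging could satisfy rule 2; so word 5 is R.
If word 6 were D, no tagging could satisfy rule 2; so word 6 is R.
So the tagging must be: P P N P R R D D.
Checking: rule 1 ok; rule 2 ok.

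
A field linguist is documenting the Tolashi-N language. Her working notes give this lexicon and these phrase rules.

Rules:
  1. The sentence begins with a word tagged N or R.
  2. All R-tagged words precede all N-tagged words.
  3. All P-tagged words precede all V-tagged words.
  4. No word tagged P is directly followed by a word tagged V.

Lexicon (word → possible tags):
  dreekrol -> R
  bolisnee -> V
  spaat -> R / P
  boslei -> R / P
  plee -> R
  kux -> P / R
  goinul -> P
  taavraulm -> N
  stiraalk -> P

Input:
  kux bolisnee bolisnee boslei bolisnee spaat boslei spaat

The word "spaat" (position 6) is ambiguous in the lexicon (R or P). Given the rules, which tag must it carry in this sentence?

R

Candidates per position — 1:kux {P,R}; 2:bolisnee {V}; 3:bolisnee {V}; 4:boslei {R,P}; 5:bolisnee {V}; 6:spaat {R,P}; 7:boslei {R,P}; 8:spaat {R,P}.
Word 1 cannot be P — rule 1 would then fail for every completion. It is R.
Word 4 cannot be P — rule 3 would then fail for every completion. It is R.
Word 6 cannot be P — rule 3 would then fail for every completion. It is R.
Word 7 cannot be P — rule 3 would then fail for every completion. It is R.
Word 8 cannot be P — rule 3 would then fail for every completion. It is R.
The unique satisfying tagging is: R V V R V R R R.
Verifying each rule — rule 1 ok; rule 2 ok; rule 3 ok; rule 4 ok.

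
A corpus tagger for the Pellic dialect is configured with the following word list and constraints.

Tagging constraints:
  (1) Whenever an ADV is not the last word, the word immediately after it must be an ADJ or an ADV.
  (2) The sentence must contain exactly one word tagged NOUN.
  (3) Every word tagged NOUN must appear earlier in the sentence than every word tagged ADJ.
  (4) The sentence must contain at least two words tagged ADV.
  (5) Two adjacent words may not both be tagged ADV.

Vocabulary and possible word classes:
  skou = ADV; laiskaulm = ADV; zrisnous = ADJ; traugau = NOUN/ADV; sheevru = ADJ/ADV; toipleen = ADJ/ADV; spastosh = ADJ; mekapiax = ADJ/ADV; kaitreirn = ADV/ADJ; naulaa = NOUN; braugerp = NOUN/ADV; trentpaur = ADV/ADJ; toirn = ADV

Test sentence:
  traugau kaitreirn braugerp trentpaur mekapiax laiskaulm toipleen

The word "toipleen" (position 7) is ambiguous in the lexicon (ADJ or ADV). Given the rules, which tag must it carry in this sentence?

ADJ

Candidates per position — 1:traugau {NOUN,ADV}; 2:kaitreirn {ADV,ADJ}; 3:braugerp {NOUN,ADV}; 4:trentpaur {ADV,ADJ}; 5:mekapiax {ADJ,ADV}; 6:laiskaulm {ADV}; 7:toipleen {ADJ,ADV}.
Position 5: ADV is ruled out by rule 5; that leaves ADJ.
Position 7: ADV is ruled out by rule 5; that leaves ADJ.
The remaining ambiguous positions (1, 2, 3, 4) are resolved jointly — only one combination satisfies every rule.
The only consistent sequence is: NOUN ADJ ADV ADJ ADJ ADV ADJ.
Rule-by-rule: rule 1 holds; rule 2 holds; rule 3 holds; rule 4 holds; rule 5 holds.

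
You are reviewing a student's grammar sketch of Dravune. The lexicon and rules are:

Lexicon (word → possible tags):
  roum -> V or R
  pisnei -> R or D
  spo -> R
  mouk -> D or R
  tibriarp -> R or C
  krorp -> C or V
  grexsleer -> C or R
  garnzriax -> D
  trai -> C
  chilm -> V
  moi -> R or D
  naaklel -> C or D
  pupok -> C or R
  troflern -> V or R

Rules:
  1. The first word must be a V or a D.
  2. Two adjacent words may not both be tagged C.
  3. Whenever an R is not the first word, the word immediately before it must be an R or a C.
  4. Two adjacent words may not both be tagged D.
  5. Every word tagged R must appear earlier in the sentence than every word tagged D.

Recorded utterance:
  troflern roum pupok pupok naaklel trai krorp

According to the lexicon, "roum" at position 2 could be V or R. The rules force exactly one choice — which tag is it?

Candidates per position — 1:troflern {V,R}; 2:roum {V,R}; 3:pupok {C,R}; 4:pupok {C,R}; 5:naaklel {C,D}; 6:trai {C}; 7:krorp {C,V}.
At position 1, choosing R makes rule 1 impossible to satisfy; hence V.
At position 2, choosing R makes rule 3 impossible to satisfy; hence V.
At position 3, choosing R makes rule 3 impossible to satisfy; hence C.
At position 4, choosing C makes rule 2 impossible to satisfy; hence R.
At position 5, choosing C makes rule 2 impossible to satisfy; hence D.
At position 7, choosing C makes rule 2 impossible to satisfy; hence V.
The unique satisfying tagging is: V V C R D C V.
Rule-by-rule: rule 1 ok; rule 2 ok; rule 3 ok; rule 4 ok; rule 5 ok.

V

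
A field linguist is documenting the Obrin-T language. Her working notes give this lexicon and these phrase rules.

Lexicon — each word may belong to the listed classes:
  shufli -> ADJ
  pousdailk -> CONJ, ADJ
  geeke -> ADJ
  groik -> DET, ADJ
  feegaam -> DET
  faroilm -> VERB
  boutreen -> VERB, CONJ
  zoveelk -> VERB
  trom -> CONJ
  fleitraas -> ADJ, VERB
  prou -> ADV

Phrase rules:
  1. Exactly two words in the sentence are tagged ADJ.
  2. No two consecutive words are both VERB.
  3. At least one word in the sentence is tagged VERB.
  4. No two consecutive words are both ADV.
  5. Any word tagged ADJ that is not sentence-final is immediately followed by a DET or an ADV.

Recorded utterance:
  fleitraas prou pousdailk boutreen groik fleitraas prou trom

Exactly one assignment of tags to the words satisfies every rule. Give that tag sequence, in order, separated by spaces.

ADJ ADV CONJ VERB DET ADJ ADV CONJ

Candidates per position — 1:fleitraas {ADJ,VERB}; 2:prou {ADV}; 3:pousdailk {CONJ,ADJ}; 4:boutreen {VERB,CONJ}; 5:groik {DET,ADJ}; 6:fleitraas {ADJ,VERB}; 7:prou {ADV}; 8:trom {CONJ}.
Word 3 cannot be ADJ — rule 5 would then fail for every completion. It is CONJ.
Word 5 cannot be ADJ — rule 5 would then fail for every completion. It is DET.
Word 6 cannot be VERB — rule 1 would then fail for every completion. It is ADJ.
Word 1 cannot be VERB — rule 1 would then fail for every completion. It is ADJ.
Word 4 cannot be CONJ — rule 3 would then fail for every completion. It is VERB.
That leaves exactly one tagging: ADJ ADV CONJ VERB DET ADJ ADV CONJ.
Rule-by-rule: rule 1 satisfied; rule 2 satisfied; rule 3 satisfied; rule 4 satisfied; rule 5 satisfied.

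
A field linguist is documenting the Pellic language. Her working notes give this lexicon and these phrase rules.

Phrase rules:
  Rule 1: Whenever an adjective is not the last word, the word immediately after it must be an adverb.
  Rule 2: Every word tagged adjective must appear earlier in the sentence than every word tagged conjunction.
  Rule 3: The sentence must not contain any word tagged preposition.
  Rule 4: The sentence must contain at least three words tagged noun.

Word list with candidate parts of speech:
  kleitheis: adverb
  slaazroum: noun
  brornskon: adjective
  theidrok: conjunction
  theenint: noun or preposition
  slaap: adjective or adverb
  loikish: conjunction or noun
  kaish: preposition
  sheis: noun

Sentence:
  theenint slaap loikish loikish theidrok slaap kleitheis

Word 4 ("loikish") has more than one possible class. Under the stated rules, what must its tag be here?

noun

Candidates per position — 1:theenint {noun,preposition}; 2:slaap {adjective,adverb}; 3:loikish {conjunction,noun}; 4:loikish {conjunction,noun}; 5:theidrok {conjunction}; 6:slaap {adjective,adverb}; 7:kleitheis {adverb}.
Position 1: preposition is ruled out by rule 3; that leaves noun.
Position 2: adjective is ruled out by rule 1; that leaves adverb.
Position 3: conjunction is ruled out by rule 4; that leaves noun.
Position 4: conjunction is ruled out by rule 4; that leaves noun.
Position 6: adjective is ruled out by rule 2; that leaves adverb.
The only consistent sequence is: noun adverb noun noun conjunction adverb adverb.
Checking: rule 1 holds; rule 2 holds; rule 3 holds; rule 4 holds.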